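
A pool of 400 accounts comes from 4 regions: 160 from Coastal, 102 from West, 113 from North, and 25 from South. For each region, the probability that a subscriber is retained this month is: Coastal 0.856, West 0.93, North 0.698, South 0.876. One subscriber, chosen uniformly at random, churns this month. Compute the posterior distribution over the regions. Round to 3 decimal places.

Taking complements, P(churn | each) = Coastal 0.144, West 0.07, North 0.302, South 0.124.
Compute prior × likelihood for every hypothesis:
  Coastal: 0.4 × 0.144 = 0.0576
  West: 0.255 × 0.07 = 0.01785
  North: 0.2825 × 0.302 = 0.085315
  South: 0.0625 × 0.124 = 0.00775
Total = 0.168515.
P(Coastal | churn) = 0.0576/0.168515 ≈ 0.342
P(West | churn) = 0.01785/0.168515 ≈ 0.106
P(North | churn) = 0.085315/0.168515 ≈ 0.506
P(South | churn) = 0.00775/0.168515 ≈ 0.046

Coastal 0.342, West 0.106, North 0.506, South 0.046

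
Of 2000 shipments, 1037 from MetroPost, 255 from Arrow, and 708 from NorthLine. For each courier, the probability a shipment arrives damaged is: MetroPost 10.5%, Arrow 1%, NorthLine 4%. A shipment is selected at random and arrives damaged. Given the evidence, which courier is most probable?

MetroPost

By Bayes' rule, posterior ∝ prior × likelihood:
  MetroPost: 0.5185 × 0.105 = 0.0544425
  Arrow: 0.1275 × 0.01 = 0.001275
  NorthLine: 0.354 × 0.04 = 0.01416
Sum = 0.0698775.
Largest term belongs to MetroPost, so MetroPost is most probable.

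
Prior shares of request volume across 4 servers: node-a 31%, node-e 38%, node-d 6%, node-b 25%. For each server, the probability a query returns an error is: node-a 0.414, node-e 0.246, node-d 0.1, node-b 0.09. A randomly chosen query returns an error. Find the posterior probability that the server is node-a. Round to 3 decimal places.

Compute prior × likelihood for every hypothesis:
  node-a: 0.31 × 0.414 = 0.12834
  node-e: 0.38 × 0.246 = 0.09348
  node-d: 0.06 × 0.1 = 0.006
  node-b: 0.25 × 0.09 = 0.0225
Total = 0.25032.
P(node-a | evidence) = 0.12834 / 0.25032 ≈ 0.513.

0.513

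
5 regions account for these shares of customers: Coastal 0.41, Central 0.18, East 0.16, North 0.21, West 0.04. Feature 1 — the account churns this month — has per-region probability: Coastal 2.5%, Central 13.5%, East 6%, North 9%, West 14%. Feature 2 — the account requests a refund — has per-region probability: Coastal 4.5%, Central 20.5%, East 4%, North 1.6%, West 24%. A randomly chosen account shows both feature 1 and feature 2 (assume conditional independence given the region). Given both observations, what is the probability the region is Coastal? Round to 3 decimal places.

By Bayes' rule, posterior ∝ prior × likelihood:
  Coastal: 0.41 × 0.025 × 0.045 = 0.00046125
  Central: 0.18 × 0.135 × 0.205 = 0.0049815
  East: 0.16 × 0.06 × 0.04 = 0.000384
  North: 0.21 × 0.09 × 0.016 = 0.0003024
  West: 0.04 × 0.14 × 0.24 = 0.001344
Total = 0.00747315.
P(Coastal | evidence) = 0.00046125 / 0.00747315 ≈ 0.062.

0.062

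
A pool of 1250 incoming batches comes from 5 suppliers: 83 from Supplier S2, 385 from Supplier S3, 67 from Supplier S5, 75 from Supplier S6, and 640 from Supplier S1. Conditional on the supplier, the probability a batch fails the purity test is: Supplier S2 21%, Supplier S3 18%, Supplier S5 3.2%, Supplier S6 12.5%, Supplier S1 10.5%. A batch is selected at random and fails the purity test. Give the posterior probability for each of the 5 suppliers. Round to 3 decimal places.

Unnormalized posteriors (prior × likelihood):
  Supplier S2: 0.0664 × 0.21 = 0.013944
  Supplier S3: 0.308 × 0.18 = 0.05544
  Supplier S5: 0.0536 × 0.032 = 0.0017152
  Supplier S6: 0.06 × 0.125 = 0.0075
  Supplier S1: 0.512 × 0.105 = 0.05376
Normalizing constant = 0.1323592.
P(Supplier S2 | off-spec) = 0.013944/0.1323592 ≈ 0.105
P(Supplier S3 | off-spec) = 0.05544/0.1323592 ≈ 0.419
P(Supplier S5 | off-spec) = 0.0017152/0.1323592 ≈ 0.013
P(Supplier S6 | off-spec) = 0.0075/0.1323592 ≈ 0.057
P(Supplier S1 | off-spec) = 0.05376/0.1323592 ≈ 0.406

Supplier S2 0.105, Supplier S3 0.419, Supplier S5 0.013, Supplier S6 0.057, Supplier S1 0.406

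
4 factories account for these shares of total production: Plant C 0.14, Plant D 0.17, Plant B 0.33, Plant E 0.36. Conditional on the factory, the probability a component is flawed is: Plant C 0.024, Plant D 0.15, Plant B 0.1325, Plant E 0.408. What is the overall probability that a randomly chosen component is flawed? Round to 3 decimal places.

Prior × likelihood for each hypothesis:
  Plant C: 0.14 × 0.024 = 0.00336
  Plant D: 0.17 × 0.15 = 0.0255
  Plant B: 0.33 × 0.1325 = 0.043725
  Plant E: 0.36 × 0.408 = 0.14688
P(flawed) = 0.00336 + 0.0255 + 0.043725 + 0.14688 = 0.219465 → 0.219.

0.219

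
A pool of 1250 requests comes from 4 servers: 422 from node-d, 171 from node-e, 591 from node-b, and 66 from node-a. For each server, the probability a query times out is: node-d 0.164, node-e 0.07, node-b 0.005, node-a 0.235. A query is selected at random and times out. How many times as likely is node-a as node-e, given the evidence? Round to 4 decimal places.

1.2957

Prior × likelihood for each hypothesis:
  node-d: 0.3376 × 0.164 = 0.0553664
  node-e: 0.1368 × 0.07 = 0.009576
  node-b: 0.4728 × 0.005 = 0.002364
  node-a: 0.0528 × 0.235 = 0.012408
Sum = 0.0797144.
The ratio is 0.012408 / 0.009576 (the normalizer cancels) = 1.2957.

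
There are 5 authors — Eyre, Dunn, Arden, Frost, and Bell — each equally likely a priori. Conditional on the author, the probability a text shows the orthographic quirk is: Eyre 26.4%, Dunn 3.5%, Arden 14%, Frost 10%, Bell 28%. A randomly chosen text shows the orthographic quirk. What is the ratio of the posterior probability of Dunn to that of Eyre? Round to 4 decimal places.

Since the prior is uniform, the posterior is proportional to the likelihood:
  Eyre: 0.264
  Dunn: 0.035
  Arden: 0.14
  Frost: 0.1
  Bell: 0.28
Total = 0.819.
The ratio is 0.035 / 0.264 (the normalizer cancels) = 0.1326.

0.1326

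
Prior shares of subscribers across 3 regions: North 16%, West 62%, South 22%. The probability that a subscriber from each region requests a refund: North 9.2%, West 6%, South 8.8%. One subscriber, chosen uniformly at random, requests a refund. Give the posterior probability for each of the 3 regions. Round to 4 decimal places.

North 0.2065, West 0.5219, South 0.2716

Compute prior × likelihood for every hypothesis:
  North: 0.16 × 0.092 = 0.01472
  West: 0.62 × 0.06 = 0.0372
  South: 0.22 × 0.088 = 0.01936
Sum = 0.07128.
P(North | refund) = 0.01472/0.07128 ≈ 0.2065
P(West | refund) = 0.0372/0.07128 ≈ 0.5219
P(South | refund) = 0.01936/0.07128 ≈ 0.2716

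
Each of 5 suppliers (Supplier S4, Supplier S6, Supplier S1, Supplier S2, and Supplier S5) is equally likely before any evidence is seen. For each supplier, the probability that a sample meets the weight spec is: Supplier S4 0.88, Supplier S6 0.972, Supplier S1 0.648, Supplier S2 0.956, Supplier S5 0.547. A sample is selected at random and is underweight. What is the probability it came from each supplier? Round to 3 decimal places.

Supplier S4 0.120, Supplier S6 0.028, Supplier S1 0.353, Supplier S2 0.044, Supplier S5 0.454

Taking complements, P(underweight | each) = Supplier S4 0.12, Supplier S6 0.028, Supplier S1 0.352, Supplier S2 0.044, Supplier S5 0.453.
With a uniform prior (1/5 each), posterior ∝ likelihood:
  Supplier S4: 0.12
  Supplier S6: 0.028
  Supplier S1: 0.352
  Supplier S2: 0.044
  Supplier S5: 0.453
Total = 0.997.
P(Supplier S4 | underweight) = 0.12/0.997 ≈ 0.120
P(Supplier S6 | underweight) = 0.028/0.997 ≈ 0.028
P(Supplier S1 | underweight) = 0.352/0.997 ≈ 0.353
P(Supplier S2 | underweight) = 0.044/0.997 ≈ 0.044
P(Supplier S5 | underweight) = 0.453/0.997 ≈ 0.454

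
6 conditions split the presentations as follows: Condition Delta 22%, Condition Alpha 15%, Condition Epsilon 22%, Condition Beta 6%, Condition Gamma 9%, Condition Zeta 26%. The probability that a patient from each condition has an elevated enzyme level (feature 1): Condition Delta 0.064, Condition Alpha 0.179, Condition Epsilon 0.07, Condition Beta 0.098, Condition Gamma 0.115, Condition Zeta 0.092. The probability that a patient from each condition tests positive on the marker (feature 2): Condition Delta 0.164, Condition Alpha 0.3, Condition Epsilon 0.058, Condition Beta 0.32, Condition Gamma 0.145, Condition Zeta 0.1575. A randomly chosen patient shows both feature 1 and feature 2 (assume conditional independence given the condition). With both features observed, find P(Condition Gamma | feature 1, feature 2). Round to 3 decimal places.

Unnormalized posteriors (prior × likelihood):
  Condition Delta: 0.22 × 0.064 × 0.164 = 0.00230912
  Condition Alpha: 0.15 × 0.179 × 0.3 = 0.008055
  Condition Epsilon: 0.22 × 0.07 × 0.058 = 0.0008932
  Condition Beta: 0.06 × 0.098 × 0.32 = 0.0018816
  Condition Gamma: 0.09 × 0.115 × 0.145 = 0.00150075
  Condition Zeta: 0.26 × 0.092 × 0.1575 = 0.0037674
Sum = 0.01840707.
P(Condition Gamma | evidence) = 0.00150075 / 0.01840707 ≈ 0.082.

0.082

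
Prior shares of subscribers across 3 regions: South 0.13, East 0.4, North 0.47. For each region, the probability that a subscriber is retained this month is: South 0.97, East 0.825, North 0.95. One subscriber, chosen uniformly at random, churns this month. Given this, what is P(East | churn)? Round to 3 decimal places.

Taking complements, P(churn | each) = South 0.03, East 0.175, North 0.05.
By Bayes' rule, posterior ∝ prior × likelihood:
  South: 0.13 × 0.03 = 0.0039
  East: 0.4 × 0.175 = 0.07
  North: 0.47 × 0.05 = 0.0235
Normalizing constant = 0.0974.
P(East | evidence) = 0.07 / 0.0974 ≈ 0.719.

0.719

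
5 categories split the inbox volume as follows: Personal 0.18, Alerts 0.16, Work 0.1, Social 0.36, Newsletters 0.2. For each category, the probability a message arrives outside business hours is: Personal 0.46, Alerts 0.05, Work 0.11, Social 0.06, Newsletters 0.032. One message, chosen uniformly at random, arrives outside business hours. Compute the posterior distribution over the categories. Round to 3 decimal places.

Personal 0.638, Alerts 0.062, Work 0.085, Social 0.166, Newsletters 0.049

Prior × likelihood for each hypothesis:
  Personal: 0.18 × 0.46 = 0.0828
  Alerts: 0.16 × 0.05 = 0.008
  Work: 0.1 × 0.11 = 0.011
  Social: 0.36 × 0.06 = 0.0216
  Newsletters: 0.2 × 0.032 = 0.0064
Normalizing constant = 0.1298.
P(Personal | off-hours) = 0.0828/0.1298 ≈ 0.638
P(Alerts | off-hours) = 0.008/0.1298 ≈ 0.062
P(Work | off-hours) = 0.011/0.1298 ≈ 0.085
P(Social | off-hours) = 0.0216/0.1298 ≈ 0.166
P(Newsletters | off-hours) = 0.0064/0.1298 ≈ 0.049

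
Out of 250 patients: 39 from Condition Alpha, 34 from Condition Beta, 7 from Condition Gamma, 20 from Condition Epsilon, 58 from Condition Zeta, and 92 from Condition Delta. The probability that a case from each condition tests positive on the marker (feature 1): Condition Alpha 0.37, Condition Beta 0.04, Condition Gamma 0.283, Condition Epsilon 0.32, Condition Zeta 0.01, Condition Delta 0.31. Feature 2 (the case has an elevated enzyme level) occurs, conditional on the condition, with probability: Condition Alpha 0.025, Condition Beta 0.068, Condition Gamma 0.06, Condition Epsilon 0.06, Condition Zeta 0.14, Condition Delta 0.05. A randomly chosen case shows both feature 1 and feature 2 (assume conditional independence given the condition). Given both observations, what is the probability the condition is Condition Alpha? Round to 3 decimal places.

0.146

Prior × likelihood for each hypothesis:
  Condition Alpha: 0.156 × 0.37 × 0.025 = 0.001443
  Condition Beta: 0.136 × 0.04 × 0.068 = 0.00036992
  Condition Gamma: 0.028 × 0.283 × 0.06 = 0.00047544
  Condition Epsilon: 0.08 × 0.32 × 0.06 = 0.001536
  Condition Zeta: 0.232 × 0.01 × 0.14 = 0.0003248
  Condition Delta: 0.368 × 0.31 × 0.05 = 0.005704
Sum = 0.00985316.
P(Condition Alpha | evidence) = 0.001443 / 0.00985316 ≈ 0.146.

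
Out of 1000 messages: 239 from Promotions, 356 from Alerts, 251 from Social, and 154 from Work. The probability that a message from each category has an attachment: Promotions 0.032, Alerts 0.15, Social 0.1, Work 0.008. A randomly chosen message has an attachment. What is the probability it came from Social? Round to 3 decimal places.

0.287

By Bayes' rule, posterior ∝ prior × likelihood:
  Promotions: 0.239 × 0.032 = 0.007648
  Alerts: 0.356 × 0.15 = 0.0534
  Social: 0.251 × 0.1 = 0.0251
  Work: 0.154 × 0.008 = 0.001232
Total = 0.08738.
P(Social | evidence) = 0.0251 / 0.08738 ≈ 0.287.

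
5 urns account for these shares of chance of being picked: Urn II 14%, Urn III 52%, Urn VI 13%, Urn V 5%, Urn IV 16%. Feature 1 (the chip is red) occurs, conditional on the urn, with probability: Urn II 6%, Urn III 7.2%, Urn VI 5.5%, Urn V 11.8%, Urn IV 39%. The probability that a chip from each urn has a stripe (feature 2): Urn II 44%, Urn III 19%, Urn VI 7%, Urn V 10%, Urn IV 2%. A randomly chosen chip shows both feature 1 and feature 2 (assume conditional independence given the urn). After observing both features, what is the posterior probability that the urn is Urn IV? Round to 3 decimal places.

Compute prior × likelihood for every hypothesis:
  Urn II: 0.14 × 0.06 × 0.44 = 0.003696
  Urn III: 0.52 × 0.072 × 0.19 = 0.0071136
  Urn VI: 0.13 × 0.055 × 0.07 = 0.0005005
  Urn V: 0.05 × 0.118 × 0.1 = 0.00059
  Urn IV: 0.16 × 0.39 × 0.02 = 0.001248
Normalizing constant = 0.0131481.
P(Urn IV | evidence) = 0.001248 / 0.0131481 ≈ 0.095.

0.095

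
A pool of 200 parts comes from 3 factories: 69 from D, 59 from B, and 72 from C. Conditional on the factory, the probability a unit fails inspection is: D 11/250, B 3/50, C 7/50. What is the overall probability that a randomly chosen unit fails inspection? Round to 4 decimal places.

0.0833

Unnormalized posteriors (prior × likelihood):
  D: 0.345 × 0.044 = 0.01518
  B: 0.295 × 0.06 = 0.0177
  C: 0.36 × 0.14 = 0.0504
P(nonconforming) = 0.01518 + 0.0177 + 0.0504 = 0.08328 → 0.0833.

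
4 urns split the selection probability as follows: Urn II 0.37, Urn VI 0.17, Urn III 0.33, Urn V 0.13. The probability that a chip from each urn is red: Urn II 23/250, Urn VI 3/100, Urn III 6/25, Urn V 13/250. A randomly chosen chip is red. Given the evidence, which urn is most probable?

By Bayes' rule, posterior ∝ prior × likelihood:
  Urn II: 0.37 × 0.092 = 0.03404
  Urn VI: 0.17 × 0.03 = 0.0051
  Urn III: 0.33 × 0.24 = 0.0792
  Urn V: 0.13 × 0.052 = 0.00676
Normalizing constant = 0.1251.
Largest term belongs to Urn III, so Urn III is most probable.

Urn III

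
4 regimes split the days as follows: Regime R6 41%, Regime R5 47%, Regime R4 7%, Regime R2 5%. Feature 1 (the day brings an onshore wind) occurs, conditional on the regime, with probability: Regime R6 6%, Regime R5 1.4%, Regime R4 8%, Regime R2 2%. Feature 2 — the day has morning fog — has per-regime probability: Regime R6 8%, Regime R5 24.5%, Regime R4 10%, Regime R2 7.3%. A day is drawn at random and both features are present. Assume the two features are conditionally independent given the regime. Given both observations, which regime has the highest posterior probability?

Regime R6

Unnormalized posteriors (prior × likelihood):
  Regime R6: 0.41 × 0.06 × 0.08 = 0.001968
  Regime R5: 0.47 × 0.014 × 0.245 = 0.0016121
  Regime R4: 0.07 × 0.08 × 0.1 = 0.00056
  Regime R2: 0.05 × 0.02 × 0.073 = 0.000073
Sum = 0.0042131.
Largest term belongs to Regime R6, so Regime R6 is most probable.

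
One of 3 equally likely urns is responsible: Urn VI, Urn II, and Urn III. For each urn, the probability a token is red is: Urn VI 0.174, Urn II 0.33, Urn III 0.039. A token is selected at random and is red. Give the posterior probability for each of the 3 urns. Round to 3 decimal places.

With a uniform prior (1/3 each), posterior ∝ likelihood:
  Urn VI: 0.174
  Urn II: 0.33
  Urn III: 0.039
Total = 0.543.
P(Urn VI | red) = 0.174/0.543 ≈ 0.320
P(Urn II | red) = 0.33/0.543 ≈ 0.608
P(Urn III | red) = 0.039/0.543 ≈ 0.072

Urn VI 0.320, Urn II 0.608, Urn III 0.072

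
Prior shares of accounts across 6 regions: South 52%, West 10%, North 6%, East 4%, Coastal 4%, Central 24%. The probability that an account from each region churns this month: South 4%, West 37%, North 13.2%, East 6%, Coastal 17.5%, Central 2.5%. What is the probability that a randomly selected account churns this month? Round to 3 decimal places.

0.081

Prior × likelihood for each hypothesis:
  South: 0.52 × 0.04 = 0.0208
  West: 0.1 × 0.37 = 0.037
  North: 0.06 × 0.132 = 0.00792
  East: 0.04 × 0.06 = 0.0024
  Coastal: 0.04 × 0.175 = 0.007
  Central: 0.24 × 0.025 = 0.006
P(churn) = 0.0208 + 0.037 + 0.00792 + 0.0024 + 0.007 + 0.006 = 0.08112 → 0.081.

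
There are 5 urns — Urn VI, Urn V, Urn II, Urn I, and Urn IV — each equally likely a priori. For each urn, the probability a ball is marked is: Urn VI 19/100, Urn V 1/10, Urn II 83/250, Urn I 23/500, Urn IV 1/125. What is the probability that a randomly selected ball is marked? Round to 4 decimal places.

0.1352

With a uniform prior (1/5 each), posterior ∝ likelihood:
  Urn VI: 0.19
  Urn V: 0.1
  Urn II: 0.332
  Urn I: 0.046
  Urn IV: 0.008
P(marked) = (1/5) × (0.19 + 0.1 + 0.332 + 0.046 + 0.008) = 0.676/5 ≈ 0.1352.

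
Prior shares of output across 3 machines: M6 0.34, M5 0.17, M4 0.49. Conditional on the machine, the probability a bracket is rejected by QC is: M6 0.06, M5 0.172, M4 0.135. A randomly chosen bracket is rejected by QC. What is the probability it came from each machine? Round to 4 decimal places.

M6 0.1762, M5 0.2525, M4 0.5713

Prior × likelihood for each hypothesis:
  M6: 0.34 × 0.06 = 0.0204
  M5: 0.17 × 0.172 = 0.02924
  M4: 0.49 × 0.135 = 0.06615
Total = 0.11579.
P(M6 | rejected) = 0.0204/0.11579 ≈ 0.1762
P(M5 | rejected) = 0.02924/0.11579 ≈ 0.2525
P(M4 | rejected) = 0.06615/0.11579 ≈ 0.5713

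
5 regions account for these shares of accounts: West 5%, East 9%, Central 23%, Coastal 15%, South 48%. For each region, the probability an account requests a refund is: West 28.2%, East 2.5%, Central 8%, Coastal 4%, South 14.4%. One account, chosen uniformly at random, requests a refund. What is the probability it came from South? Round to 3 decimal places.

Prior × likelihood for each hypothesis:
  West: 0.05 × 0.282 = 0.0141
  East: 0.09 × 0.025 = 0.00225
  Central: 0.23 × 0.08 = 0.0184
  Coastal: 0.15 × 0.04 = 0.006
  South: 0.48 × 0.144 = 0.06912
Sum = 0.10987.
P(South | evidence) = 0.06912 / 0.10987 ≈ 0.629.

0.629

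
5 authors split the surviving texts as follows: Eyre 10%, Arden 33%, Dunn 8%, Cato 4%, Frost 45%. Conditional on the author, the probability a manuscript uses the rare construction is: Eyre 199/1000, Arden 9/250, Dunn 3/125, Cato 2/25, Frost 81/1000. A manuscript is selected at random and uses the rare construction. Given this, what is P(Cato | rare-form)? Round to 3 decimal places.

0.044

By Bayes' rule, posterior ∝ prior × likelihood:
  Eyre: 0.1 × 0.199 = 0.0199
  Arden: 0.33 × 0.036 = 0.01188
  Dunn: 0.08 × 0.024 = 0.00192
  Cato: 0.04 × 0.08 = 0.0032
  Frost: 0.45 × 0.081 = 0.03645
Normalizing constant = 0.07335.
P(Cato | evidence) = 0.0032 / 0.07335 ≈ 0.044.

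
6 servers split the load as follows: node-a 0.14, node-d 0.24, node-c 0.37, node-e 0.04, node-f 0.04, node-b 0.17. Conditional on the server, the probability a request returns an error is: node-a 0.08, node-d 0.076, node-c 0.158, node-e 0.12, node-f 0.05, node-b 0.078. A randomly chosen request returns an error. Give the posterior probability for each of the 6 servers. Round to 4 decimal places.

node-a 0.1037, node-d 0.1690, node-c 0.5415, node-e 0.0445, node-f 0.0185, node-b 0.1228

Prior × likelihood for each hypothesis:
  node-a: 0.14 × 0.08 = 0.0112
  node-d: 0.24 × 0.076 = 0.01824
  node-c: 0.37 × 0.158 = 0.05846
  node-e: 0.04 × 0.12 = 0.0048
  node-f: 0.04 × 0.05 = 0.002
  node-b: 0.17 × 0.078 = 0.01326
Sum = 0.10796.
P(node-a | error) = 0.0112/0.10796 ≈ 0.1037
P(node-d | error) = 0.01824/0.10796 ≈ 0.1690
P(node-c | error) = 0.05846/0.10796 ≈ 0.5415
P(node-e | error) = 0.0048/0.10796 ≈ 0.0445
P(node-f | error) = 0.002/0.10796 ≈ 0.0185
P(node-b | error) = 0.01326/0.10796 ≈ 0.1228
(Check: 0.1037+0.1690+0.5415+0.0445+0.0185+0.1228 = 1.0000.)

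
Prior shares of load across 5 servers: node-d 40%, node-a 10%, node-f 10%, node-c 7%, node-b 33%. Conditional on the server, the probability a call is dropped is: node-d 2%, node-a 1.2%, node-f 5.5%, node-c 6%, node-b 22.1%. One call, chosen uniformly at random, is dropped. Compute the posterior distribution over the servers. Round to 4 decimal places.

node-d 0.0871, node-a 0.0131, node-f 0.0599, node-c 0.0457, node-b 0.7942

Prior × likelihood for each hypothesis:
  node-d: 0.4 × 0.02 = 0.008
  node-a: 0.1 × 0.012 = 0.0012
  node-f: 0.1 × 0.055 = 0.0055
  node-c: 0.07 × 0.06 = 0.0042
  node-b: 0.33 × 0.221 = 0.07293
Total = 0.09183.
P(node-d | dropped) = 0.008/0.09183 ≈ 0.0871
P(node-a | dropped) = 0.0012/0.09183 ≈ 0.0131
P(node-f | dropped) = 0.0055/0.09183 ≈ 0.0599
P(node-c | dropped) = 0.0042/0.09183 ≈ 0.0457
P(node-b | dropped) = 0.07293/0.09183 ≈ 0.7942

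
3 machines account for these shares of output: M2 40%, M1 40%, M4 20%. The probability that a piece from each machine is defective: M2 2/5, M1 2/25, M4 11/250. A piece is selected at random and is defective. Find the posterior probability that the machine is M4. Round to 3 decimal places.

0.044

By Bayes' rule, posterior ∝ prior × likelihood:
  M2: 0.4 × 0.4 = 0.16
  M1: 0.4 × 0.08 = 0.032
  M4: 0.2 × 0.044 = 0.0088
Total = 0.2008.
P(M4 | evidence) = 0.0088 / 0.2008 ≈ 0.044.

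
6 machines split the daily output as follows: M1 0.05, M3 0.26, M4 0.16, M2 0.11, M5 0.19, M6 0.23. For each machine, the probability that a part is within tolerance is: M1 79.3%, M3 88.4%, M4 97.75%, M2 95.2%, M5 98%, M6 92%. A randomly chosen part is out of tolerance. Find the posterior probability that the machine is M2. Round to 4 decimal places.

Taking complements, P(oversize | each) = M1 0.207, M3 0.116, M4 0.0225, M2 0.048, M5 0.02, M6 0.08.
Compute prior × likelihood for every hypothesis:
  M1: 0.05 × 0.207 = 0.01035
  M3: 0.26 × 0.116 = 0.03016
  M4: 0.16 × 0.0225 = 0.0036
  M2: 0.11 × 0.048 = 0.00528
  M5: 0.19 × 0.02 = 0.0038
  M6: 0.23 × 0.08 = 0.0184
Sum = 0.07159.
P(M2 | evidence) = 0.00528 / 0.07159 ≈ 0.0738.

0.0738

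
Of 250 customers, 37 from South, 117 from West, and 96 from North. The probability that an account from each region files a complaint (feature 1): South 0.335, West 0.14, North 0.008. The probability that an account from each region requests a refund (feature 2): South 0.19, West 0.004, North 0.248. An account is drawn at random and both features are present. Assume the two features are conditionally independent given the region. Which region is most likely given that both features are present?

Prior × likelihood for each hypothesis:
  South: 0.148 × 0.335 × 0.19 = 0.0094202
  West: 0.468 × 0.14 × 0.004 = 0.00026208
  North: 0.384 × 0.008 × 0.248 = 0.000761856
Sum = 0.010444136.
Largest term belongs to South, so South is most probable.

South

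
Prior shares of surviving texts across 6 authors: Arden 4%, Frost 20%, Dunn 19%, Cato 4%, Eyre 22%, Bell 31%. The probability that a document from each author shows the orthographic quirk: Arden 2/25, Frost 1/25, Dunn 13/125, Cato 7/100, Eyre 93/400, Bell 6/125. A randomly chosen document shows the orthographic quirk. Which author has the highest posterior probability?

Unnormalized posteriors (prior × likelihood):
  Arden: 0.04 × 0.08 = 0.0032
  Frost: 0.2 × 0.04 = 0.008
  Dunn: 0.19 × 0.104 = 0.01976
  Cato: 0.04 × 0.07 = 0.0028
  Eyre: 0.22 × 0.2325 = 0.05115
  Bell: 0.31 × 0.048 = 0.01488
Normalizing constant = 0.09979.
Largest term belongs to Eyre, so Eyre is most probable.

Eyre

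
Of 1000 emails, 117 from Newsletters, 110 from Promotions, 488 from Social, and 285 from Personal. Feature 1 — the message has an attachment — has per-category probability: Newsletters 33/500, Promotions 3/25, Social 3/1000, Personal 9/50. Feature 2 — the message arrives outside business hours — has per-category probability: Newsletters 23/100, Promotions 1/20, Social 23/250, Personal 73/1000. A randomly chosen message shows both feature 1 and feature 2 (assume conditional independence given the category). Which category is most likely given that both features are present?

Personal

By Bayes' rule, posterior ∝ prior × likelihood:
  Newsletters: 0.117 × 0.066 × 0.23 = 0.00177606
  Promotions: 0.11 × 0.12 × 0.05 = 0.00066
  Social: 0.488 × 0.003 × 0.092 = 0.000134688
  Personal: 0.285 × 0.18 × 0.073 = 0.0037449
Sum = 0.006315648.
Largest term belongs to Personal, so Personal is most probable.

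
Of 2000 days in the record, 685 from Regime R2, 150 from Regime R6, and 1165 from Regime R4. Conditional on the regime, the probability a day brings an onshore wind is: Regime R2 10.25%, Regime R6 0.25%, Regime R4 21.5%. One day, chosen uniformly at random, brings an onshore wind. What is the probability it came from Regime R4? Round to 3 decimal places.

0.780

Unnormalized posteriors (prior × likelihood):
  Regime R2: 0.3425 × 0.1025 = 0.03510625
  Regime R6: 0.075 × 0.0025 = 0.0001875
  Regime R4: 0.5825 × 0.215 = 0.1252375
Total = 0.16053125.
P(Regime R4 | evidence) = 0.1252375 / 0.16053125 ≈ 0.780.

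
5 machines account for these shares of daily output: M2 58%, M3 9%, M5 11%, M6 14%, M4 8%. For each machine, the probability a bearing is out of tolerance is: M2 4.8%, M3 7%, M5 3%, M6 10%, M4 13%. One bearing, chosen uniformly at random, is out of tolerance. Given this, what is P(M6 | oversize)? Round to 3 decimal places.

0.226

Prior × likelihood for each hypothesis:
  M2: 0.58 × 0.048 = 0.02784
  M3: 0.09 × 0.07 = 0.0063
  M5: 0.11 × 0.03 = 0.0033
  M6: 0.14 × 0.1 = 0.014
  M4: 0.08 × 0.13 = 0.0104
Normalizing constant = 0.06184.
P(M6 | evidence) = 0.014 / 0.06184 ≈ 0.226.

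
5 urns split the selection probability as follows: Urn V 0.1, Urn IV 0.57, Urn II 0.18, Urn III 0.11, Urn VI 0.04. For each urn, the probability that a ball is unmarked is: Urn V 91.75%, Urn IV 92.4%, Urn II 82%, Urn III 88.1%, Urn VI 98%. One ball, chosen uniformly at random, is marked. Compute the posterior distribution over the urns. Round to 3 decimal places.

Taking complements, P(marked | each) = Urn V 0.0825, Urn IV 0.076, Urn II 0.18, Urn III 0.119, Urn VI 0.02.
By Bayes' rule, posterior ∝ prior × likelihood:
  Urn V: 0.1 × 0.0825 = 0.00825
  Urn IV: 0.57 × 0.076 = 0.04332
  Urn II: 0.18 × 0.18 = 0.0324
  Urn III: 0.11 × 0.119 = 0.01309
  Urn VI: 0.04 × 0.02 = 0.0008
Sum = 0.09786.
P(Urn V | marked) = 0.00825/0.09786 ≈ 0.084
P(Urn IV | marked) = 0.04332/0.09786 ≈ 0.443
P(Urn II | marked) = 0.0324/0.09786 ≈ 0.331
P(Urn III | marked) = 0.01309/0.09786 ≈ 0.134
P(Urn VI | marked) = 0.0008/0.09786 ≈ 0.008
(Check: 0.084+0.443+0.331+0.134+0.008 = 1.000.)

Urn V 0.084, Urn IV 0.443, Urn II 0.331, Urn III 0.134, Urn VI 0.008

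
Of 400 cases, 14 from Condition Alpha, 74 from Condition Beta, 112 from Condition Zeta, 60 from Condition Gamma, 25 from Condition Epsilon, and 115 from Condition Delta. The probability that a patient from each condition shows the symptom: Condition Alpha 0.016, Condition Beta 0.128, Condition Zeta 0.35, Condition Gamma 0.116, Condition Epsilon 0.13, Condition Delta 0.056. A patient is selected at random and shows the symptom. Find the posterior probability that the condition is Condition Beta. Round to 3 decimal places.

By Bayes' rule, posterior ∝ prior × likelihood:
  Condition Alpha: 0.035 × 0.016 = 0.00056
  Condition Beta: 0.185 × 0.128 = 0.02368
  Condition Zeta: 0.28 × 0.35 = 0.098
  Condition Gamma: 0.15 × 0.116 = 0.0174
  Condition Epsilon: 0.0625 × 0.13 = 0.008125
  Condition Delta: 0.2875 × 0.056 = 0.0161
Sum = 0.163865.
P(Condition Beta | evidence) = 0.02368 / 0.163865 ≈ 0.145.

0.145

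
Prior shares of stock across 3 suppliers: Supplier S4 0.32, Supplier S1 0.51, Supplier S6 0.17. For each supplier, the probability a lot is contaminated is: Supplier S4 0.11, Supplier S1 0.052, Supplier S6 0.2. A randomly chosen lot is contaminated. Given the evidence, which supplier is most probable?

Unnormalized posteriors (prior × likelihood):
  Supplier S4: 0.32 × 0.11 = 0.0352
  Supplier S1: 0.51 × 0.052 = 0.02652
  Supplier S6: 0.17 × 0.2 = 0.034
Total = 0.09572.
Largest term belongs to Supplier S4, so Supplier S4 is most probable.

Supplier S4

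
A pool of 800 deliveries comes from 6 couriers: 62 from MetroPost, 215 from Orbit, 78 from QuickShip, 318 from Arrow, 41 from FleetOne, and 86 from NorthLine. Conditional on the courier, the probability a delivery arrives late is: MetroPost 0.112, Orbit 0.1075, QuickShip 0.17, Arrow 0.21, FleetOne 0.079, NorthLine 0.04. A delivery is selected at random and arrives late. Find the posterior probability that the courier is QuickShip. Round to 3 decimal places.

Prior × likelihood for each hypothesis:
  MetroPost: 0.0775 × 0.112 = 0.00868
  Orbit: 0.26875 × 0.1075 = 0.028890625
  QuickShip: 0.0975 × 0.17 = 0.016575
  Arrow: 0.3975 × 0.21 = 0.083475
  FleetOne: 0.05125 × 0.079 = 0.00404875
  NorthLine: 0.1075 × 0.04 = 0.0043
Sum = 0.145969375.
P(QuickShip | evidence) = 0.016575 / 0.145969375 ≈ 0.114.

0.114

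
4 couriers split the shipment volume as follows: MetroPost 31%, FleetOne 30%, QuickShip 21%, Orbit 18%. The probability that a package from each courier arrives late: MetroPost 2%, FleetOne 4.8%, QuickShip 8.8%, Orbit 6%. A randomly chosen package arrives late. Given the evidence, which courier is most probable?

Compute prior × likelihood for every hypothesis:
  MetroPost: 0.31 × 0.02 = 0.0062
  FleetOne: 0.3 × 0.048 = 0.0144
  QuickShip: 0.21 × 0.088 = 0.01848
  Orbit: 0.18 × 0.06 = 0.0108
Normalizing constant = 0.04988.
Largest term belongs to QuickShip, so QuickShip is most probable.

QuickShip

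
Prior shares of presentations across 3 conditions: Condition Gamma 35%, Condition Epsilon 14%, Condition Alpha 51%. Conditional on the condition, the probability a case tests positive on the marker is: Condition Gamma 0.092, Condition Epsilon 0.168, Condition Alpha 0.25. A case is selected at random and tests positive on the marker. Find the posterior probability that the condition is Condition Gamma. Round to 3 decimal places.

Prior × likelihood for each hypothesis:
  Condition Gamma: 0.35 × 0.092 = 0.0322
  Condition Epsilon: 0.14 × 0.168 = 0.02352
  Condition Alpha: 0.51 × 0.25 = 0.1275
Normalizing constant = 0.18322.
P(Condition Gamma | evidence) = 0.0322 / 0.18322 ≈ 0.176.

0.176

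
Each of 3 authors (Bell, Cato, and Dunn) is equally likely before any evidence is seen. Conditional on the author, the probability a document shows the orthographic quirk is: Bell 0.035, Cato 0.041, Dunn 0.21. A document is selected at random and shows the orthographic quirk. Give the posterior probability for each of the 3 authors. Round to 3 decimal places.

With a uniform prior (1/3 each), posterior ∝ likelihood:
  Bell: 0.035
  Cato: 0.041
  Dunn: 0.21
Sum = 0.286.
P(Bell | quirk) = 0.035/0.286 ≈ 0.122
P(Cato | quirk) = 0.041/0.286 ≈ 0.143
P(Dunn | quirk) = 0.21/0.286 ≈ 0.734
(Check: 0.122+0.143+0.734 = 0.999.)

Bell 0.122, Cato 0.143, Dunn 0.734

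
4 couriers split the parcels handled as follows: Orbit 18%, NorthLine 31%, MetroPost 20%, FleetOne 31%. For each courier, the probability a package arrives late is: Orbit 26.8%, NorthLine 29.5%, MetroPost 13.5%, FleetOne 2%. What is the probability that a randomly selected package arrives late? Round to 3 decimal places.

Unnormalized posteriors (prior × likelihood):
  Orbit: 0.18 × 0.268 = 0.04824
  NorthLine: 0.31 × 0.295 = 0.09145
  MetroPost: 0.2 × 0.135 = 0.027
  FleetOne: 0.31 × 0.02 = 0.0062
P(late) = 0.04824 + 0.09145 + 0.027 + 0.0062 = 0.17289 → 0.173.

0.173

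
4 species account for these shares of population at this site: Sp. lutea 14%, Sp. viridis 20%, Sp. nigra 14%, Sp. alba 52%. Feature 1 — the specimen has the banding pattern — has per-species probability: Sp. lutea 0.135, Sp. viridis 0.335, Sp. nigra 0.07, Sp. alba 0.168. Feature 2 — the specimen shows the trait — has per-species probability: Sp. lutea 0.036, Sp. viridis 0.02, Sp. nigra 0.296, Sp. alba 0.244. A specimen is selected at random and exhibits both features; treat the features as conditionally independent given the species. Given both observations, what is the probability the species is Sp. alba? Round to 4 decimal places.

0.8124

By Bayes' rule, posterior ∝ prior × likelihood:
  Sp. lutea: 0.14 × 0.135 × 0.036 = 0.0006804
  Sp. viridis: 0.2 × 0.335 × 0.02 = 0.00134
  Sp. nigra: 0.14 × 0.07 × 0.296 = 0.0029008
  Sp. alba: 0.52 × 0.168 × 0.244 = 0.02131584
Total = 0.02623704.
P(Sp. alba | evidence) = 0.02131584 / 0.02623704 ≈ 0.8124.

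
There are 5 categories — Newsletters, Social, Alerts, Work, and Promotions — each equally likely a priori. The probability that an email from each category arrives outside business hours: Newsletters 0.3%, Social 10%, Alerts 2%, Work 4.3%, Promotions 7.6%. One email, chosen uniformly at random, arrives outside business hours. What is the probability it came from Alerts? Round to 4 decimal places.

Since the prior is uniform, the posterior is proportional to the likelihood:
  Newsletters: 0.003
  Social: 0.1
  Alerts: 0.02
  Work: 0.043
  Promotions: 0.076
Total = 0.242.
P(Alerts | evidence) = 0.02 / 0.242 ≈ 0.0826.

0.0826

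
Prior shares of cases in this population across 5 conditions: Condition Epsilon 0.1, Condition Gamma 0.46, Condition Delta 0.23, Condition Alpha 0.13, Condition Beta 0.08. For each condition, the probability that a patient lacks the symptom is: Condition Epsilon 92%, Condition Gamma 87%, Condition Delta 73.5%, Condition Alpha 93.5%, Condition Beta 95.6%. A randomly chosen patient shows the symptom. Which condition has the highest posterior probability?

Condition Delta

Taking complements, P(symptomatic | each) = Condition Epsilon 0.08, Condition Gamma 0.13, Condition Delta 0.265, Condition Alpha 0.065, Condition Beta 0.044.
Compute prior × likelihood for every hypothesis:
  Condition Epsilon: 0.1 × 0.08 = 0.008
  Condition Gamma: 0.46 × 0.13 = 0.0598
  Condition Delta: 0.23 × 0.265 = 0.06095
  Condition Alpha: 0.13 × 0.065 = 0.00845
  Condition Beta: 0.08 × 0.044 = 0.00352
Sum = 0.14072.
Largest term belongs to Condition Delta, so Condition Delta is most probable.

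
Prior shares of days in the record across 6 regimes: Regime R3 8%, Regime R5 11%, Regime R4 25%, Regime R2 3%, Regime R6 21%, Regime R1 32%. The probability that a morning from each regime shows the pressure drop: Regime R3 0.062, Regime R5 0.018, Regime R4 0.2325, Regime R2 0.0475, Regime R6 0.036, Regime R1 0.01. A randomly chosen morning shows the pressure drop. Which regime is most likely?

Regime R4

Compute prior × likelihood for every hypothesis:
  Regime R3: 0.08 × 0.062 = 0.00496
  Regime R5: 0.11 × 0.018 = 0.00198
  Regime R4: 0.25 × 0.2325 = 0.058125
  Regime R2: 0.03 × 0.0475 = 0.001425
  Regime R6: 0.21 × 0.036 = 0.00756
  Regime R1: 0.32 × 0.01 = 0.0032
Normalizing constant = 0.07725.
Largest term belongs to Regime R4, so Regime R4 is most probable.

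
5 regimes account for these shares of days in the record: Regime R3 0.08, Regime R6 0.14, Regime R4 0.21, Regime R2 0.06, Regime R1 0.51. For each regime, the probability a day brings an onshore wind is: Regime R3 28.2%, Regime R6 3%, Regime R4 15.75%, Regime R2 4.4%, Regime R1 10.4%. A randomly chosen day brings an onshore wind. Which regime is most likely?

Unnormalized posteriors (prior × likelihood):
  Regime R3: 0.08 × 0.282 = 0.02256
  Regime R6: 0.14 × 0.03 = 0.0042
  Regime R4: 0.21 × 0.1575 = 0.033075
  Regime R2: 0.06 × 0.044 = 0.00264
  Regime R1: 0.51 × 0.104 = 0.05304
Normalizing constant = 0.115515.
Largest term belongs to Regime R1, so Regime R1 is most probable.

Regime R1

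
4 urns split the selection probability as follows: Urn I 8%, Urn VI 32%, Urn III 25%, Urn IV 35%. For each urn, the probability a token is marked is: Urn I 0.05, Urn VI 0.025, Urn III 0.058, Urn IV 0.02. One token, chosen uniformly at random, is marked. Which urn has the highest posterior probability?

Urn III

Prior × likelihood for each hypothesis:
  Urn I: 0.08 × 0.05 = 0.004
  Urn VI: 0.32 × 0.025 = 0.008
  Urn III: 0.25 × 0.058 = 0.0145
  Urn IV: 0.35 × 0.02 = 0.007
Normalizing constant = 0.0335.
Largest term belongs to Urn III, so Urn III is most probable.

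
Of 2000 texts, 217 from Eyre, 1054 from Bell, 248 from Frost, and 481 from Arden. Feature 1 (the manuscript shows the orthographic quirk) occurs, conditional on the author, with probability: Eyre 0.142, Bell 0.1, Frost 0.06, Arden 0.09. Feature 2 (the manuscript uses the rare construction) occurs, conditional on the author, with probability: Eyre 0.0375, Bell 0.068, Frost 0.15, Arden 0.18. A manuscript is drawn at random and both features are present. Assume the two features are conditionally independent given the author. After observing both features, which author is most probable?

Unnormalized posteriors (prior × likelihood):
  Eyre: 0.1085 × 0.142 × 0.0375 = 0.0005777625
  Bell: 0.527 × 0.1 × 0.068 = 0.0035836
  Frost: 0.124 × 0.06 × 0.15 = 0.001116
  Arden: 0.2405 × 0.09 × 0.18 = 0.0038961
Sum = 0.0091734625.
Largest term belongs to Arden, so Arden is most probable.

Arden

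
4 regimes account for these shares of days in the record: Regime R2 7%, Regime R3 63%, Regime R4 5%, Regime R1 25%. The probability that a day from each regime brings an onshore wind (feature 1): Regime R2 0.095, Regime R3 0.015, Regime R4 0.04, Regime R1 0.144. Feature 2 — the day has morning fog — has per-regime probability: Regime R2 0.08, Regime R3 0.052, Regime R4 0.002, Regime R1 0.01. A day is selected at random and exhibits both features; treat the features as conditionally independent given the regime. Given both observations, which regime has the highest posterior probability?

Prior × likelihood for each hypothesis:
  Regime R2: 0.07 × 0.095 × 0.08 = 0.000532
  Regime R3: 0.63 × 0.015 × 0.052 = 0.0004914
  Regime R4: 0.05 × 0.04 × 0.002 = 0.000004
  Regime R1: 0.25 × 0.144 × 0.01 = 0.00036
Sum = 0.0013874.
Largest term belongs to Regime R2, so Regime R2 is most probable.

Regime R2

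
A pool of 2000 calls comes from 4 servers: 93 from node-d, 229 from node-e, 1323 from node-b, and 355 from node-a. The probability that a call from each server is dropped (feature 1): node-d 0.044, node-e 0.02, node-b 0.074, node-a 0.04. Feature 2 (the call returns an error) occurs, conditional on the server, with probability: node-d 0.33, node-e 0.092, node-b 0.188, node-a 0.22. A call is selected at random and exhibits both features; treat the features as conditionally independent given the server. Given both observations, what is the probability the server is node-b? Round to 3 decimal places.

0.790

Compute prior × likelihood for every hypothesis:
  node-d: 0.0465 × 0.044 × 0.33 = 0.00067518
  node-e: 0.1145 × 0.02 × 0.092 = 0.00021068
  node-b: 0.6615 × 0.074 × 0.188 = 0.009202788
  node-a: 0.1775 × 0.04 × 0.22 = 0.001562
Normalizing constant = 0.011650648.
P(node-b | evidence) = 0.009202788 / 0.011650648 ≈ 0.790.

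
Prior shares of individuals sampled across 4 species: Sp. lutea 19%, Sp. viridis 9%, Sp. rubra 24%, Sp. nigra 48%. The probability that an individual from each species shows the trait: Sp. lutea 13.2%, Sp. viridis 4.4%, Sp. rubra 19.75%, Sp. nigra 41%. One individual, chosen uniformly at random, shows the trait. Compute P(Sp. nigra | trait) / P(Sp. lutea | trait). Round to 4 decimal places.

7.8469

Compute prior × likelihood for every hypothesis:
  Sp. lutea: 0.19 × 0.132 = 0.02508
  Sp. viridis: 0.09 × 0.044 = 0.00396
  Sp. rubra: 0.24 × 0.1975 = 0.0474
  Sp. nigra: 0.48 × 0.41 = 0.1968
Sum = 0.27324.
The ratio is 0.1968 / 0.02508 (the normalizer cancels) = 7.8469.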